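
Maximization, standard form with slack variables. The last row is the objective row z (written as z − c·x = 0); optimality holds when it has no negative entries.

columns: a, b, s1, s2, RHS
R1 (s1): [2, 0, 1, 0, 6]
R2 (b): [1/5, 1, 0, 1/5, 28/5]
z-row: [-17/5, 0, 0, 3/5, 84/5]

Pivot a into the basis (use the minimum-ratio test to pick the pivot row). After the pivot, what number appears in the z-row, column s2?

3/5

Ratio test on column a — row 1: 6/2 = 3; row 2: (28/5)/(1/5) = 28. Minimum is 3 at row 1 (s1 leaves); pivot element 2.
Divide row 1 by 2; eliminate column a from the other rows.
z-row update in column s2: 3/5 − (-17/5)·0 = 3/5.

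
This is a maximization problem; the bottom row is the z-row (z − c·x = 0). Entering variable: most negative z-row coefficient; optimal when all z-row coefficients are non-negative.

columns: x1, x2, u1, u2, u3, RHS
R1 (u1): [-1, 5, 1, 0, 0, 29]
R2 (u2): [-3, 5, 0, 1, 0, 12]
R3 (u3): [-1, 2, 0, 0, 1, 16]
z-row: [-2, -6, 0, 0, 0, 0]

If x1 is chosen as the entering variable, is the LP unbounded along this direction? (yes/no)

yes

Every constraint-row entry in column x1 is ≤ 0, so increasing x1 is unbounded.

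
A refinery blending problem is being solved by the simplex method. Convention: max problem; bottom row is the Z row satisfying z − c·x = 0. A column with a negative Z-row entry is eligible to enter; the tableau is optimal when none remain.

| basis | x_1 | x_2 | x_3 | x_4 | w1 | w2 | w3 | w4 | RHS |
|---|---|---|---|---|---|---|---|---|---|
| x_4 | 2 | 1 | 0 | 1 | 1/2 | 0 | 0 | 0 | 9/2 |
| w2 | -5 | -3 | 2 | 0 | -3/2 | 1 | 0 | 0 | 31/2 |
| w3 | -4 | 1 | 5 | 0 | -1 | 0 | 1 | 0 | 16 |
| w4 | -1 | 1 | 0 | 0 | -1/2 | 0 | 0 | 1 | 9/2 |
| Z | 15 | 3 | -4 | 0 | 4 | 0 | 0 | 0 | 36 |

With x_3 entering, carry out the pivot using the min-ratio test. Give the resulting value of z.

Ratio test on column x_3 — row 1: entry 0 ≤ 0; row 2: (31/2)/2 = 31/4; row 3: 16/5 = 16/5; row 4: entry 0 ≤ 0. Minimum is 16/5 at row 3 (w3 leaves); pivot element 5.
Pivot on row 3; the Z-row RHS becomes 36 − (-4)·(16/5) = 244/5.

244/5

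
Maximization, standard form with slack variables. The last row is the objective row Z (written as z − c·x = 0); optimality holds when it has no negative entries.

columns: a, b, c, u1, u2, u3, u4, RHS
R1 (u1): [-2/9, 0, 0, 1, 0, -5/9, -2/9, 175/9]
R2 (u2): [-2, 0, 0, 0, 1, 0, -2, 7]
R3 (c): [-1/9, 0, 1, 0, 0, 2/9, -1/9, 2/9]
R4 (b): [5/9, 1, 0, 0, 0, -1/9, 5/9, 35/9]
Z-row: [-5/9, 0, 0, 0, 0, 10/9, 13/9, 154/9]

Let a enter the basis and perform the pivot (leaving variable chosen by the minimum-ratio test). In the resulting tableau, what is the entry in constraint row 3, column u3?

1/5

Ratio test on column a — row 1: entry -2/9 ≤ 0; row 2: entry -2 ≤ 0; row 3: entry -1/9 ≤ 0; row 4: (35/9)/(5/9) = 7. Minimum is 7 at row 4 (b leaves); pivot element 5/9.
Divide row 4 by 5/9; eliminate column a from the other rows.
Row 3 update in column u3: 2/9 − (-1/9)·(-1/5) = 1/5.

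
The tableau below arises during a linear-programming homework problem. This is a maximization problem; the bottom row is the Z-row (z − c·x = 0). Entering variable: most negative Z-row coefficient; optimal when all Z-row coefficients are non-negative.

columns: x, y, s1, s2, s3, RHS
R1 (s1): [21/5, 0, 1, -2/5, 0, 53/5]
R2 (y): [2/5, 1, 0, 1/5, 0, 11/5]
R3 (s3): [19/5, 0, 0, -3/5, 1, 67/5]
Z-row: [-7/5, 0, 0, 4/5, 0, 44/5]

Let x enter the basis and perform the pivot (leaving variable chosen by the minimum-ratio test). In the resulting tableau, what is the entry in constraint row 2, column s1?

-2/21

Ratio test on column x — row 1: (53/5)/(21/5) = 53/21; row 2: (11/5)/(2/5) = 11/2; row 3: (67/5)/(19/5) = 67/19. Minimum is 53/21 at row 1 (s1 leaves); pivot element 21/5.
Divide row 1 by 21/5; eliminate column x from the other rows.
Row 2 update in column s1: 0 − (2/5)·(5/21) = -2/21.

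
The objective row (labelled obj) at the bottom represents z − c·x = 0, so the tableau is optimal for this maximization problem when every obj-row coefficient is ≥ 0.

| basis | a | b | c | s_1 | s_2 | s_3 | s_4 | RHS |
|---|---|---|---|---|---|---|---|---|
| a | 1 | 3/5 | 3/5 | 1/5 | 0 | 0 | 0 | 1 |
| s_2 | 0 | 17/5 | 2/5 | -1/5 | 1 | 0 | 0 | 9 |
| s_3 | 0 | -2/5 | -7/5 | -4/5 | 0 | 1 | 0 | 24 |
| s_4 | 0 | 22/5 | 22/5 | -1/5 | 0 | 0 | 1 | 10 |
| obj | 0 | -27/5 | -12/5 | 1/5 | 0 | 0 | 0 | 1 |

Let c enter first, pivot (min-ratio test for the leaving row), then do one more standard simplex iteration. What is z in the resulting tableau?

Ratio test on column c — row 1: 1/(3/5) = 5/3; row 2: 9/(2/5) = 45/2; row 3: entry -7/5 ≤ 0; row 4: 10/(22/5) = 25/11. Minimum is 5/3 at row 1 (a leaves); pivot element 3/5.
Pivot on row 1; the obj-row RHS becomes 1 − (-12/5)·(5/3) = 5.
Next entering variable (most negative obj-row entry -3): b.
Ratio test on column b — row 1: (5/3)/1 = 5/3; row 2: (25/3)/3 = 25/9; row 3: (79/3)/1 = 79/3; row 4: entry 0 ≤ 0. Minimum is 5/3 at row 1 (c leaves); pivot element 1.
After the second pivot the obj-row RHS is 5 − (-3)·(5/3) = 10.

10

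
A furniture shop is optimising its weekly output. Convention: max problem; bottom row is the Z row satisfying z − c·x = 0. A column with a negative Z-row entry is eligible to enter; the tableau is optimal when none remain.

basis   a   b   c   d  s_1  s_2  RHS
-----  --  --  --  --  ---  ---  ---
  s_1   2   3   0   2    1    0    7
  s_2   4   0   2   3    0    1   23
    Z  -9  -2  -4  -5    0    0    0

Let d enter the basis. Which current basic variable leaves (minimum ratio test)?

s_1

Column d entries and ratios — s_1: 7/2 = 7/2; s_2: 23/3 = 23/3.
Smallest ratio is 7/2 in the row of s_1, so s_1 leaves.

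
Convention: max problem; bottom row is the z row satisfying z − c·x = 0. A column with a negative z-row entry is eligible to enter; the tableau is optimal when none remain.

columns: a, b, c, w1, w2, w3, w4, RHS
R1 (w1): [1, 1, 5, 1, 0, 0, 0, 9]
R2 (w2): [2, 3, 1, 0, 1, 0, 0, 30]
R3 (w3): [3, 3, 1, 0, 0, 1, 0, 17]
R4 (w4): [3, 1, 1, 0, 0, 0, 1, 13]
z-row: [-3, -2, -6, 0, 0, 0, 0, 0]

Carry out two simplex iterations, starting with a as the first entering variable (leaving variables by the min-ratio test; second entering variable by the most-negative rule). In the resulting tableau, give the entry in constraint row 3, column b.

2

Ratio test on column a — row 1: 9/1 = 9; row 2: 30/2 = 15; row 3: 17/3 = 17/3; row 4: 13/3 = 13/3. Minimum is 13/3 at row 4 (w4 leaves); pivot element 3.
Divide row 4 by 3; eliminate column a from the other rows.
Second iteration: most negative z-row entry is -5 in column c, so c enters.
Ratio test on column c — row 1: (14/3)/(14/3) = 1; row 2: (64/3)/(1/3) = 64; row 3: entry 0 ≤ 0; row 4: (13/3)/(1/3) = 13. Minimum is 1 at row 1 (w1 leaves); pivot element 14/3.
Divide row 1 by 14/3; eliminate column c from the other rows.
After both pivots, the entry at constraint row 3, column b is 2.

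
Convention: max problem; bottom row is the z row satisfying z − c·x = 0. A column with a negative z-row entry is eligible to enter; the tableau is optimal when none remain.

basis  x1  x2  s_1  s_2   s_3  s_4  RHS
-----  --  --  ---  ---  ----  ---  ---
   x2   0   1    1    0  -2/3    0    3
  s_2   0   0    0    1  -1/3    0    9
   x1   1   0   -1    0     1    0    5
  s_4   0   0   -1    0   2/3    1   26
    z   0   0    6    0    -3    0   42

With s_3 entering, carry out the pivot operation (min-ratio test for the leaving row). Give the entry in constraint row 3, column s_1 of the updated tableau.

Ratio test on column s_3 — row 1: entry -2/3 ≤ 0; row 2: entry -1/3 ≤ 0; row 3: 5/1 = 5; row 4: 26/(2/3) = 39. Minimum is 5 at row 3 (x1 leaves); pivot element 1.
Divide row 3 by 1; eliminate column s_3 from the other rows.
In the new row 3, the s_1 entry is the old entry divided by the pivot: (-1)/1 = -1.

-1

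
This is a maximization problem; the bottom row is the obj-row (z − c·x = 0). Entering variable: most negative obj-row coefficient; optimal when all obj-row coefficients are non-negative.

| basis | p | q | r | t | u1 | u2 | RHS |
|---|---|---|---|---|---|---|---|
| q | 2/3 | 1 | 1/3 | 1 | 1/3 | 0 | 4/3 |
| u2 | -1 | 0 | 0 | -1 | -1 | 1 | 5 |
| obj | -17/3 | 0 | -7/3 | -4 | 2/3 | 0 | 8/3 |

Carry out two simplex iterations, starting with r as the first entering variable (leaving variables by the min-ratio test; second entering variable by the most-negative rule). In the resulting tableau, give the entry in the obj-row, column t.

Ratio test on column r — row 1: (4/3)/(1/3) = 4; row 2: entry 0 ≤ 0. Minimum is 4 at row 1 (q leaves); pivot element 1/3.
Divide row 1 by 1/3; eliminate column r from the other rows.
Second iteration: most negative obj-row entry is -1 in column p, so p enters.
Ratio test on column p — row 1: 4/2 = 2; row 2: entry -1 ≤ 0. Minimum is 2 at row 1 (r leaves); pivot element 2.
Divide row 1 by 2; eliminate column p from the other rows.
After both pivots, the entry at the obj-row, column t is 9/2.

9/2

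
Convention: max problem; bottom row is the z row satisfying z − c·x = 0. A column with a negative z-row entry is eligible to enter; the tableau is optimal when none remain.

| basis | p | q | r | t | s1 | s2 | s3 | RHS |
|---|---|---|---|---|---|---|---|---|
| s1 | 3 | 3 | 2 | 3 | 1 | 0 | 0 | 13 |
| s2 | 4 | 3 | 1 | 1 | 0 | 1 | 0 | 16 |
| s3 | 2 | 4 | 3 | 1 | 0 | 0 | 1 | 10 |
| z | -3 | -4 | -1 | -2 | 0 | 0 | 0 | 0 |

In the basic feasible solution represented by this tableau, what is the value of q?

0

q is not in the basis, so in the current basic feasible solution q = 0.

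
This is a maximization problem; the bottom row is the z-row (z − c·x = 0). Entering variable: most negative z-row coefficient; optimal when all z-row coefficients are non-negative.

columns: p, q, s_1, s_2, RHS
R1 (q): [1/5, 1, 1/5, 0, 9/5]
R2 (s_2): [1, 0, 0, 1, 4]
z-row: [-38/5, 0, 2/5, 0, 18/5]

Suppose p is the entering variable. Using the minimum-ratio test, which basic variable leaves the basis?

s_2

Column p entries and ratios — q: (9/5)/(1/5) = 9; s_2: 4/1 = 4.
Smallest ratio is 4 in the row of s_2, so s_2 leaves.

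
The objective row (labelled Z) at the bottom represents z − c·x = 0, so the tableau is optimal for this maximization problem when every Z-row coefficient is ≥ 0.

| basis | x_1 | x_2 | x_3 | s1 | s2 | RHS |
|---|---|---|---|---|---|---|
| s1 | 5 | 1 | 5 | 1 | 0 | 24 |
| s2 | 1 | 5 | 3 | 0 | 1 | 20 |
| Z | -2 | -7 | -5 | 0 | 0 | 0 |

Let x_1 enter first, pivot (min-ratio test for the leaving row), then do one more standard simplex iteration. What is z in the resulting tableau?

Ratio test on column x_1 — row 1: 24/5 = 24/5; row 2: 20/1 = 20. Minimum is 24/5 at row 1 (s1 leaves); pivot element 5.
Pivot on row 1; the Z-row RHS becomes 0 − (-2)·(24/5) = 48/5.
Next entering variable (most negative Z-row entry -33/5): x_2.
Ratio test on column x_2 — row 1: (24/5)/(1/5) = 24; row 2: (76/5)/(24/5) = 19/6. Minimum is 19/6 at row 2 (s2 leaves); pivot element 24/5.
After the second pivot the Z-row RHS is 48/5 − (-33/5)·(19/6) = 61/2.

61/2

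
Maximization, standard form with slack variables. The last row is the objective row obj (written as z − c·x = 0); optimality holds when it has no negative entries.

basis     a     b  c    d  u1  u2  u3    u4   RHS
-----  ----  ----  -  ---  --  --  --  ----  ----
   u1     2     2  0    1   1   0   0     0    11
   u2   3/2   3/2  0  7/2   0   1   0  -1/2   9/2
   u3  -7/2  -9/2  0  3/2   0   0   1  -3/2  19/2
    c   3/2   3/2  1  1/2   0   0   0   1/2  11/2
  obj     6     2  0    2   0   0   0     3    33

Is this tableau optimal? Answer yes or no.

yes

Every obj-row coefficient is ≥ 0, so the tableau is optimal.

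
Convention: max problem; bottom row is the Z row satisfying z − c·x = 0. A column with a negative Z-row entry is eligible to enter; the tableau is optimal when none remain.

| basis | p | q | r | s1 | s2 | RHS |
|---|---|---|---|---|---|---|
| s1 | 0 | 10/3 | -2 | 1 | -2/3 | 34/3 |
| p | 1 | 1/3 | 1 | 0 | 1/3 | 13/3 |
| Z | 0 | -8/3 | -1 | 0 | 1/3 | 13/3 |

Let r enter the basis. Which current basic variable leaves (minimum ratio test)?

p

Column r entries and ratios — s1: -2 ≤ 0, skip; p: (13/3)/1 = 13/3.
Smallest ratio is 13/3 in the row of p, so p leaves.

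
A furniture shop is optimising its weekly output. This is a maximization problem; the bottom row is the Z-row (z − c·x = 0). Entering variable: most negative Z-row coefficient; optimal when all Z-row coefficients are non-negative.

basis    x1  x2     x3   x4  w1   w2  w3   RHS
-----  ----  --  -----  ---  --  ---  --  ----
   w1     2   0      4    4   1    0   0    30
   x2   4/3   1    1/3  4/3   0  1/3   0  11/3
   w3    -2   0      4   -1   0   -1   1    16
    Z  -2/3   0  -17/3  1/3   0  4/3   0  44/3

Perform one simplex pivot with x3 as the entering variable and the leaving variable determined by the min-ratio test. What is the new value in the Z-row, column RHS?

112/3

Ratio test on column x3 — row 1: 30/4 = 15/2; row 2: (11/3)/(1/3) = 11; row 3: 16/4 = 4. Minimum is 4 at row 3 (w3 leaves); pivot element 4.
Divide row 3 by 4; eliminate column x3 from the other rows.
Z-row update in column RHS: 44/3 − (-17/3)·4 = 112/3.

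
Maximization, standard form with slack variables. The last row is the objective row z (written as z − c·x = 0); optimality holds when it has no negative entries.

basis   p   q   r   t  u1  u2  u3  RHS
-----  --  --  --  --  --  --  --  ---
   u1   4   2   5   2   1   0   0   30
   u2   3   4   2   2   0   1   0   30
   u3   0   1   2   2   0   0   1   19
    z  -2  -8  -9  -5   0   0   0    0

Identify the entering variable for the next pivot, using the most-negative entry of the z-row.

r

Negative z-row entries: p: -2, q: -8, r: -9, t: -5.
The most negative is -9 in column r, so r enters.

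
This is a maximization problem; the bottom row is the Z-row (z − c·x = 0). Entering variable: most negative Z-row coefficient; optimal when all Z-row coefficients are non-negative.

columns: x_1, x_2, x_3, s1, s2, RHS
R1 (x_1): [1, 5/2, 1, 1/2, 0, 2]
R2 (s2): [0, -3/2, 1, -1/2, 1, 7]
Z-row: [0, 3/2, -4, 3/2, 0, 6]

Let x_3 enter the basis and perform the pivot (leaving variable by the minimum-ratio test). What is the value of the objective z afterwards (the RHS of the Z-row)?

14

Ratio test on column x_3 — row 1: 2/1 = 2; row 2: 7/1 = 7. Minimum is 2 at row 1 (x_1 leaves); pivot element 1.
Pivot on row 1; the Z-row RHS becomes 6 − (-4)·2 = 14.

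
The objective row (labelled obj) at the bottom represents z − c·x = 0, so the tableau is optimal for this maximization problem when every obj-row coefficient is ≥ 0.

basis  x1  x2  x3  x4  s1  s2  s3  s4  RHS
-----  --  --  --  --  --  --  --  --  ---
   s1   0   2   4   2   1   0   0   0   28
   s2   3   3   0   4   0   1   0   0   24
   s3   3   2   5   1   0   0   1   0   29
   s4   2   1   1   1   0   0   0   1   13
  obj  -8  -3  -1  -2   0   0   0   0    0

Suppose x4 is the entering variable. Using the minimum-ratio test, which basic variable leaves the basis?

s2

Column x4 entries and ratios — s1: 28/2 = 14; s2: 24/4 = 6; s3: 29/1 = 29; s4: 13/1 = 13.
Smallest ratio is 6 in the row of s2, so s2 leaves.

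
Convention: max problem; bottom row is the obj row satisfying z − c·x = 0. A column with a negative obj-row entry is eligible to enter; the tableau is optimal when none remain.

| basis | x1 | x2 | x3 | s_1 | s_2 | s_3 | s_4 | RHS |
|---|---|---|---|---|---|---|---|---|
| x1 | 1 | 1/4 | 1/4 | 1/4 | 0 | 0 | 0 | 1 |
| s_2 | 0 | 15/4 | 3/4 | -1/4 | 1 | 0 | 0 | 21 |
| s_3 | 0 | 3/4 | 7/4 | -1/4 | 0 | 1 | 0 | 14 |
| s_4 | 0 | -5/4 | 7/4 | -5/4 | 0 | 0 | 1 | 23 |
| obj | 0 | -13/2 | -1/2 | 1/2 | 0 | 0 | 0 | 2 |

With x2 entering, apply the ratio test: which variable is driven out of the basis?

Column x2 entries and ratios — x1: 1/(1/4) = 4; s_2: 21/(15/4) = 28/5; s_3: 14/(3/4) = 56/3; s_4: -5/4 ≤ 0, skip.
Smallest ratio is 4 in the row of x1, so x1 leaves.

x1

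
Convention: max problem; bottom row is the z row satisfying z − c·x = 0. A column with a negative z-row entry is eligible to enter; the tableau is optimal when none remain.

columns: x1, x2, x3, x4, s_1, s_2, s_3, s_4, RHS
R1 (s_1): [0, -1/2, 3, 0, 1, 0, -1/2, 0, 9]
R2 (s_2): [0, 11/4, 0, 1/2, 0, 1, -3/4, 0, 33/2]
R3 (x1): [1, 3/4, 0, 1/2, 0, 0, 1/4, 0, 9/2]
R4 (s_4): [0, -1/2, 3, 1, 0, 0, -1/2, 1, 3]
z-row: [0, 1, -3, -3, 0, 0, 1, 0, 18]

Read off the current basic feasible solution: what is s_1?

s_1 is basic (row 1); its value is the RHS of that row, 9.

9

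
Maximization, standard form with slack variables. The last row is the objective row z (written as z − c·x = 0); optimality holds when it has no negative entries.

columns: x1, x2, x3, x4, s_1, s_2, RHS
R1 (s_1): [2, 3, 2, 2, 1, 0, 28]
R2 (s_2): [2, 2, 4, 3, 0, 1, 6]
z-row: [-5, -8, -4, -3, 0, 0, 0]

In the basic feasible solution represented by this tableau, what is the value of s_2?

s_2 is basic (row 2); its value is the RHS of that row, 6.

6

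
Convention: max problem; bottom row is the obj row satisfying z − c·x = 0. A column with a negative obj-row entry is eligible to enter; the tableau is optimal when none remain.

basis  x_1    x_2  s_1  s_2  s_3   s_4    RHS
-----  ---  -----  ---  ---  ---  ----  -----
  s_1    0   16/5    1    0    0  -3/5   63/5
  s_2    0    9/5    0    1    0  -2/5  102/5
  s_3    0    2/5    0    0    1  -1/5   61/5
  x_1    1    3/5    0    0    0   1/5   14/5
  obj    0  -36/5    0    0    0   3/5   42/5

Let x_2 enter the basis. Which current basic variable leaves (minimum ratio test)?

Column x_2 entries and ratios — s_1: (63/5)/(16/5) = 63/16; s_2: (102/5)/(9/5) = 34/3; s_3: (61/5)/(2/5) = 61/2; x_1: (14/5)/(3/5) = 14/3.
Smallest ratio is 63/16 in the row of s_1, so s_1 leaves.

s_1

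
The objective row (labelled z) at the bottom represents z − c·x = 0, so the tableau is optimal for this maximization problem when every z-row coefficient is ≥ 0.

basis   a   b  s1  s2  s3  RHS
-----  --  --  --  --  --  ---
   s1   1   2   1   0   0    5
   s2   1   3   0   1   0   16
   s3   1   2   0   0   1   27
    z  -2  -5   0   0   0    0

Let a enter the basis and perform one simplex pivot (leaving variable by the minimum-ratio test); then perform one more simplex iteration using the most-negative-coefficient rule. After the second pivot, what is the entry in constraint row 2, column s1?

Ratio test on column a — row 1: 5/1 = 5; row 2: 16/1 = 16; row 3: 27/1 = 27. Minimum is 5 at row 1 (s1 leaves); pivot element 1.
Divide row 1 by 1; eliminate column a from the other rows.
Second iteration: most negative z-row entry is -1 in column b, so b enters.
Ratio test on column b — row 1: 5/2 = 5/2; row 2: 11/1 = 11; row 3: entry 0 ≤ 0. Minimum is 5/2 at row 1 (a leaves); pivot element 2.
Divide row 1 by 2; eliminate column b from the other rows.
After both pivots, the entry at constraint row 2, column s1 is -3/2.

-3/2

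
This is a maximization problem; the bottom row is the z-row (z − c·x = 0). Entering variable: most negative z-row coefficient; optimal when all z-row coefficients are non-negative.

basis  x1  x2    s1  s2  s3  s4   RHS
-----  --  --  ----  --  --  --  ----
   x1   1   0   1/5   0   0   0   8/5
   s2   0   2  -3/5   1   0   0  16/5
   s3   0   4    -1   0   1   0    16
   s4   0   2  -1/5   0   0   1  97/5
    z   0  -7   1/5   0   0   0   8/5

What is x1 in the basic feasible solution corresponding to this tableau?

x1 is basic (row 1); its value is the RHS of that row, 8/5.

8/5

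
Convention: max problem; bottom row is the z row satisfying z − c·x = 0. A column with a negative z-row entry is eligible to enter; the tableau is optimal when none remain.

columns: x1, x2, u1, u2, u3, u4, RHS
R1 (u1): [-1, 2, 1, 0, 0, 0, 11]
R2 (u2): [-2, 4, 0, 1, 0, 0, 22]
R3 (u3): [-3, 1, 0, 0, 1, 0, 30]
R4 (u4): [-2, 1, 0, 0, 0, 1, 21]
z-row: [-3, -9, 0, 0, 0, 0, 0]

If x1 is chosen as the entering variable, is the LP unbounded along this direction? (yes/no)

yes

Every constraint-row entry in column x1 is ≤ 0, so increasing x1 is unbounded.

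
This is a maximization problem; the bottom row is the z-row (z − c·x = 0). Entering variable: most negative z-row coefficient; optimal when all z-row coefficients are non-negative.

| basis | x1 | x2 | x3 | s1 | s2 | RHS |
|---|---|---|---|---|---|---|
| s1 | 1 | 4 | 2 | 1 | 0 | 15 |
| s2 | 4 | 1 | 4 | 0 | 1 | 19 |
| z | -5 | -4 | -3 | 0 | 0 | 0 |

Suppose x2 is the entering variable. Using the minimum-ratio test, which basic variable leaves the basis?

Column x2 entries and ratios — s1: 15/4 = 15/4; s2: 19/1 = 19.
Smallest ratio is 15/4 in the row of s1, so s1 leaves.

s1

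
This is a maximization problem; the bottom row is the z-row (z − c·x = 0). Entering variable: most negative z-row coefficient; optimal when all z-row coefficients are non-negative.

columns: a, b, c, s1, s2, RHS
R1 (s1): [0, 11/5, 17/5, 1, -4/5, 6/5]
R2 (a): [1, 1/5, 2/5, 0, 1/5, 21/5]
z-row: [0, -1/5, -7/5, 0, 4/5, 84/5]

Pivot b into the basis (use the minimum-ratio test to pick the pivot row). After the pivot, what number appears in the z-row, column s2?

8/11

Ratio test on column b — row 1: (6/5)/(11/5) = 6/11; row 2: (21/5)/(1/5) = 21. Minimum is 6/11 at row 1 (s1 leaves); pivot element 11/5.
Divide row 1 by 11/5; eliminate column b from the other rows.
z-row update in column s2: 4/5 − (-1/5)·(-4/11) = 8/11.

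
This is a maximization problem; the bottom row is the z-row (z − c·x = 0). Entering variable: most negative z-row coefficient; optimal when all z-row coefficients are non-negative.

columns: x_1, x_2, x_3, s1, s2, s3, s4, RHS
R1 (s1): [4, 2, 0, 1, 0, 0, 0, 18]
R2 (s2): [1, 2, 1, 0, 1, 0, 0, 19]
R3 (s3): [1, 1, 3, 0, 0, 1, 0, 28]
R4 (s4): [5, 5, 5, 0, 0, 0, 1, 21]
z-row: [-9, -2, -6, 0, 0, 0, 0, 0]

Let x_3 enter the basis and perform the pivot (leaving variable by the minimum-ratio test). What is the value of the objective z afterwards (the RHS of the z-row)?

Ratio test on column x_3 — row 1: entry 0 ≤ 0; row 2: 19/1 = 19; row 3: 28/3 = 28/3; row 4: 21/5 = 21/5. Minimum is 21/5 at row 4 (s4 leaves); pivot element 5.
Pivot on row 4; the z-row RHS becomes 0 − (-6)·(21/5) = 126/5.

126/5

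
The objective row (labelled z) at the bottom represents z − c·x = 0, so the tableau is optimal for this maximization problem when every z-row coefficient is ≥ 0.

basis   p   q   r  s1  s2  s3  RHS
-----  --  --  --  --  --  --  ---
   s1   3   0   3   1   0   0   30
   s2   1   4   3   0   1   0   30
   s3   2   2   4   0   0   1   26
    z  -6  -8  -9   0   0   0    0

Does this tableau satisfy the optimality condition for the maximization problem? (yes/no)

The z-row has a negative entry -9 in column r, so it is not optimal.

no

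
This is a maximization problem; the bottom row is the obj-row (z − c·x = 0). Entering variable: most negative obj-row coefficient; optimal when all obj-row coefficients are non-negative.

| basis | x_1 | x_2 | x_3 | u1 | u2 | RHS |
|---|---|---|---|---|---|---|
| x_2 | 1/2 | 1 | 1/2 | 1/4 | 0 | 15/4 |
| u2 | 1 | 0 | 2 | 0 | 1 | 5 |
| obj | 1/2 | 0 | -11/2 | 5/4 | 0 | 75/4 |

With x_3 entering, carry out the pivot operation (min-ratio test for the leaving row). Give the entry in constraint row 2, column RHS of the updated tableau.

5/2

Ratio test on column x_3 — row 1: (15/4)/(1/2) = 15/2; row 2: 5/2 = 5/2. Minimum is 5/2 at row 2 (u2 leaves); pivot element 2.
Divide row 2 by 2; eliminate column x_3 from the other rows.
In the new row 2, the RHS entry is the old entry divided by the pivot: 5/2 = 5/2.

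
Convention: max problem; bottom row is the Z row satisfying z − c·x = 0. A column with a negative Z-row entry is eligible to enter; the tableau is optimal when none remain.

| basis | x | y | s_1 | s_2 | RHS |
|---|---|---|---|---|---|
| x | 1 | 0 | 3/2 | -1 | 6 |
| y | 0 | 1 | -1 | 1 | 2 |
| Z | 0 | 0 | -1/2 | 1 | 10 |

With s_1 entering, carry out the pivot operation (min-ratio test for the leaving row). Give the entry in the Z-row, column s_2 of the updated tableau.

2/3

Ratio test on column s_1 — row 1: 6/(3/2) = 4; row 2: entry -1 ≤ 0. Minimum is 4 at row 1 (x leaves); pivot element 3/2.
Divide row 1 by 3/2; eliminate column s_1 from the other rows.
Z-row update in column s_2: 1 − (-1/2)·(-2/3) = 2/3.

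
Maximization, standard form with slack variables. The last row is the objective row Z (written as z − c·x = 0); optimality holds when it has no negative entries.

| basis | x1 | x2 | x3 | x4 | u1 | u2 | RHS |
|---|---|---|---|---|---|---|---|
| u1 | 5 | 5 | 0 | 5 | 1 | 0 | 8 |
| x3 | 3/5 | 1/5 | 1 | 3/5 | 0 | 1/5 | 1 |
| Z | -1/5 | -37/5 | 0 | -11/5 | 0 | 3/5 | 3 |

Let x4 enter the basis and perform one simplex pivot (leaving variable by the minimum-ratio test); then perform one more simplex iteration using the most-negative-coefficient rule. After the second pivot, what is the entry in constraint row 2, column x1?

2/5

Ratio test on column x4 — row 1: 8/5 = 8/5; row 2: 1/(3/5) = 5/3. Minimum is 8/5 at row 1 (u1 leaves); pivot element 5.
Divide row 1 by 5; eliminate column x4 from the other rows.
Second iteration: most negative Z-row entry is -26/5 in column x2, so x2 enters.
Ratio test on column x2 — row 1: (8/5)/1 = 8/5; row 2: entry -2/5 ≤ 0. Minimum is 8/5 at row 1 (x4 leaves); pivot element 1.
Divide row 1 by 1; eliminate column x2 from the other rows.
After both pivots, the entry at constraint row 2, column x1 is 2/5.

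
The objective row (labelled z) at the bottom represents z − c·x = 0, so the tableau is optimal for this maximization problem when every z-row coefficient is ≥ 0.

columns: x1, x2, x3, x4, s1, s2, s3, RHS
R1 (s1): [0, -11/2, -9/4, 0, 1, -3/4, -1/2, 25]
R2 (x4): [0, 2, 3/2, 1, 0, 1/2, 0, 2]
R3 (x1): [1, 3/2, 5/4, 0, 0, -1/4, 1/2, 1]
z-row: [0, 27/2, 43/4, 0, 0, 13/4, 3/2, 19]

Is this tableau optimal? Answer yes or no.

yes

Every z-row coefficient is ≥ 0, so the tableau is optimal.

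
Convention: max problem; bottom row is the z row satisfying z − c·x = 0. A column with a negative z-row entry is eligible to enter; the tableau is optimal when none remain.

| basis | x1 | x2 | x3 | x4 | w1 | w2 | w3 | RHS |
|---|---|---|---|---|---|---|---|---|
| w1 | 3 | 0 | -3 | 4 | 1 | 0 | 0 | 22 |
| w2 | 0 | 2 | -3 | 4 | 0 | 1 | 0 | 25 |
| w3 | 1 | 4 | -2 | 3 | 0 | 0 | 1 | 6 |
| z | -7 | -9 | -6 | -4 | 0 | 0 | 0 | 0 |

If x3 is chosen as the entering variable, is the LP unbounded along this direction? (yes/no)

Every constraint-row entry in column x3 is ≤ 0, so increasing x3 is unbounded.

yes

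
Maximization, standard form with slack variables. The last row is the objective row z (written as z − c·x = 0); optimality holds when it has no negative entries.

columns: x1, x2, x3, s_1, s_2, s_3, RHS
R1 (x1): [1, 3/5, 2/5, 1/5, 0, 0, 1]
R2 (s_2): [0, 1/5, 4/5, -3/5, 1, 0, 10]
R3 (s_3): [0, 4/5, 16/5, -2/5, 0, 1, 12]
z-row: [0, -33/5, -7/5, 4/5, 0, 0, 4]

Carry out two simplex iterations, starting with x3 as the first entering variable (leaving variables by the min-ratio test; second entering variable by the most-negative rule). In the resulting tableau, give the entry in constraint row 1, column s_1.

1/3

Ratio test on column x3 — row 1: 1/(2/5) = 5/2; row 2: 10/(4/5) = 25/2; row 3: 12/(16/5) = 15/4. Minimum is 5/2 at row 1 (x1 leaves); pivot element 2/5.
Divide row 1 by 2/5; eliminate column x3 from the other rows.
Second iteration: most negative z-row entry is -9/2 in column x2, so x2 enters.
Ratio test on column x2 — row 1: (5/2)/(3/2) = 5/3; row 2: entry -1 ≤ 0; row 3: entry -4 ≤ 0. Minimum is 5/3 at row 1 (x3 leaves); pivot element 3/2.
Divide row 1 by 3/2; eliminate column x2 from the other rows.
After both pivots, the entry at constraint row 1, column s_1 is 1/3.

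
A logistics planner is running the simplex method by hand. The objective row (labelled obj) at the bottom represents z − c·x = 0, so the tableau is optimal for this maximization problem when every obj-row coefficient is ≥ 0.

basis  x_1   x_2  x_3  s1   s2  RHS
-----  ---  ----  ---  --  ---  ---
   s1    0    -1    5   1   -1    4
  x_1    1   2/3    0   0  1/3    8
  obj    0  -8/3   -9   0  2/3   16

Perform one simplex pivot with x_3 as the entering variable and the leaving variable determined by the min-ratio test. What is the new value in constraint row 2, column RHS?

Ratio test on column x_3 — row 1: 4/5 = 4/5; row 2: entry 0 ≤ 0. Minimum is 4/5 at row 1 (s1 leaves); pivot element 5.
Divide row 1 by 5; eliminate column x_3 from the other rows.
Row 2 update in column RHS: 8 − 0·(4/5) = 8.

8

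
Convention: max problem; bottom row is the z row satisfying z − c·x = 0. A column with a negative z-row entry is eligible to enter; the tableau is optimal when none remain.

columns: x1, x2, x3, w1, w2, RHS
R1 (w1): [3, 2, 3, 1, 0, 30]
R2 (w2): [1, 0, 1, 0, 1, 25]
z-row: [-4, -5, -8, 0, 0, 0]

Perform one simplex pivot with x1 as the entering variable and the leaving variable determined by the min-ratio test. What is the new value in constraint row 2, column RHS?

Ratio test on column x1 — row 1: 30/3 = 10; row 2: 25/1 = 25. Minimum is 10 at row 1 (w1 leaves); pivot element 3.
Divide row 1 by 3; eliminate column x1 from the other rows.
Row 2 update in column RHS: 25 − 1·10 = 15.

15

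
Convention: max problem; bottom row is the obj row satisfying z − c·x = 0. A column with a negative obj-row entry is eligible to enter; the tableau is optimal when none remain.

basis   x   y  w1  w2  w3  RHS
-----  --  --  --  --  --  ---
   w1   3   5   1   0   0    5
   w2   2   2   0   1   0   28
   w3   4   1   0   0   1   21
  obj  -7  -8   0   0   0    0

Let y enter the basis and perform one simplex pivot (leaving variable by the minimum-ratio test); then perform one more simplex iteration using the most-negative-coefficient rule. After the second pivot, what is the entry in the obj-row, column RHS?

35/3

Ratio test on column y — row 1: 5/5 = 1; row 2: 28/2 = 14; row 3: 21/1 = 21. Minimum is 1 at row 1 (w1 leaves); pivot element 5.
Divide row 1 by 5; eliminate column y from the other rows.
Second iteration: most negative obj-row entry is -11/5 in column x, so x enters.
Ratio test on column x — row 1: 1/(3/5) = 5/3; row 2: 26/(4/5) = 65/2; row 3: 20/(17/5) = 100/17. Minimum is 5/3 at row 1 (y leaves); pivot element 3/5.
Divide row 1 by 3/5; eliminate column x from the other rows.
After both pivots, the entry at the obj-row, column RHS is 35/3.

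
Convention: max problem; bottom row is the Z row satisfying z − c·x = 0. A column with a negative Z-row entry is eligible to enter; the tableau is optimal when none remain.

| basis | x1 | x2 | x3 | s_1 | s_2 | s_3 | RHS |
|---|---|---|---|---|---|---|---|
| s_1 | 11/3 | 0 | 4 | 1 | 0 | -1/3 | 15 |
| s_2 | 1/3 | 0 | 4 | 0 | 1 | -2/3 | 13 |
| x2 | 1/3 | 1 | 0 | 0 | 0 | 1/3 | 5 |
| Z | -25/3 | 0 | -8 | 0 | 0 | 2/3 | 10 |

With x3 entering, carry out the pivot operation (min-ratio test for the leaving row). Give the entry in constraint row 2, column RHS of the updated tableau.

Ratio test on column x3 — row 1: 15/4 = 15/4; row 2: 13/4 = 13/4; row 3: entry 0 ≤ 0. Minimum is 13/4 at row 2 (s_2 leaves); pivot element 4.
Divide row 2 by 4; eliminate column x3 from the other rows.
In the new row 2, the RHS entry is the old entry divided by the pivot: 13/4 = 13/4.

13/4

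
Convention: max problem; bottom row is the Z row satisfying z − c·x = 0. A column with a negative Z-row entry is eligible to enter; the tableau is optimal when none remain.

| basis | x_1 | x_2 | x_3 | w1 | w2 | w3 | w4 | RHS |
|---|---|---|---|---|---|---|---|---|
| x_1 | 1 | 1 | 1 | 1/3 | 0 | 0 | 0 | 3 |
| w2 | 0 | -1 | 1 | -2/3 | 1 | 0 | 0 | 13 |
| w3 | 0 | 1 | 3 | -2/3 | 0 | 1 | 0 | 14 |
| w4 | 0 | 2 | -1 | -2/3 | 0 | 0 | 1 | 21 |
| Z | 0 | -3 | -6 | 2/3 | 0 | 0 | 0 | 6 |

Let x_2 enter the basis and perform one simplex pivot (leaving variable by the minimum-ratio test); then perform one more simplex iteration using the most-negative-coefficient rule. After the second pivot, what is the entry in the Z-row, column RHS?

Ratio test on column x_2 — row 1: 3/1 = 3; row 2: entry -1 ≤ 0; row 3: 14/1 = 14; row 4: 21/2 = 21/2. Minimum is 3 at row 1 (x_1 leaves); pivot element 1.
Divide row 1 by 1; eliminate column x_2 from the other rows.
Second iteration: most negative Z-row entry is -3 in column x_3, so x_3 enters.
Ratio test on column x_3 — row 1: 3/1 = 3; row 2: 16/2 = 8; row 3: 11/2 = 11/2; row 4: entry -3 ≤ 0. Minimum is 3 at row 1 (x_2 leaves); pivot element 1.
Divide row 1 by 1; eliminate column x_3 from the other rows.
After both pivots, the entry at the Z-row, column RHS is 24.

24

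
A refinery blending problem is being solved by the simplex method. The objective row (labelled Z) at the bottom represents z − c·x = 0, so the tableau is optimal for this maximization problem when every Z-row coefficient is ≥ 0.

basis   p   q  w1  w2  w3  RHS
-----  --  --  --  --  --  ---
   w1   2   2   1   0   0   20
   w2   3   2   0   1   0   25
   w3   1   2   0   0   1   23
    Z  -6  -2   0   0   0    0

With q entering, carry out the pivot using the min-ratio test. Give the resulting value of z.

Ratio test on column q — row 1: 20/2 = 10; row 2: 25/2 = 25/2; row 3: 23/2 = 23/2. Minimum is 10 at row 1 (w1 leaves); pivot element 2.
Pivot on row 1; the Z-row RHS becomes 0 − (-2)·10 = 20.

20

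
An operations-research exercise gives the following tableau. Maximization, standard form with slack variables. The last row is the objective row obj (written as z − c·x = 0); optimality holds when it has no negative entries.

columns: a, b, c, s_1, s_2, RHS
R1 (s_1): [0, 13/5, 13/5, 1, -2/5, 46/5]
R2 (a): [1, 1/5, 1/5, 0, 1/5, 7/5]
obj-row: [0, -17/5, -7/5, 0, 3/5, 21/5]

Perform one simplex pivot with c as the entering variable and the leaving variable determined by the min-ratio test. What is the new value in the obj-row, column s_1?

7/13

Ratio test on column c — row 1: (46/5)/(13/5) = 46/13; row 2: (7/5)/(1/5) = 7. Minimum is 46/13 at row 1 (s_1 leaves); pivot element 13/5.
Divide row 1 by 13/5; eliminate column c from the other rows.
obj-row update in column s_1: 0 − (-7/5)·(5/13) = 7/13.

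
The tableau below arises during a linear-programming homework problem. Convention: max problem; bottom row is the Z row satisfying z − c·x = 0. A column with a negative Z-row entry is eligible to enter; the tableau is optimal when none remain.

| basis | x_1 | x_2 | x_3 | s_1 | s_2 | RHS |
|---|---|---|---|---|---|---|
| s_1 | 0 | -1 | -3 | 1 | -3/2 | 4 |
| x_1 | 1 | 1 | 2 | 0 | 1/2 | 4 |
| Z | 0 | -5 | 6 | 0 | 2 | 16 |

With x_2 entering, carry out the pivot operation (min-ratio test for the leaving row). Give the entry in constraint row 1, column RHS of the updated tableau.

Ratio test on column x_2 — row 1: entry -1 ≤ 0; row 2: 4/1 = 4. Minimum is 4 at row 2 (x_1 leaves); pivot element 1.
Divide row 2 by 1; eliminate column x_2 from the other rows.
Row 1 update in column RHS: 4 − (-1)·4 = 8.

8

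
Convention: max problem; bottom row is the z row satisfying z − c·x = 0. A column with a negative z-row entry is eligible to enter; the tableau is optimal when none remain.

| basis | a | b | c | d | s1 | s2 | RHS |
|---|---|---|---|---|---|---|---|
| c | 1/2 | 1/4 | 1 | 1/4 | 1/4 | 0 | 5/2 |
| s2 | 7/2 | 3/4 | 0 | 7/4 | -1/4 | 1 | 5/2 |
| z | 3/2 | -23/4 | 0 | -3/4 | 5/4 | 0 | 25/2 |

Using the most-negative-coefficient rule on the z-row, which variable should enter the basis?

b

Negative z-row entries: b: -23/4, d: -3/4.
The most negative is -23/4 in column b, so b enters.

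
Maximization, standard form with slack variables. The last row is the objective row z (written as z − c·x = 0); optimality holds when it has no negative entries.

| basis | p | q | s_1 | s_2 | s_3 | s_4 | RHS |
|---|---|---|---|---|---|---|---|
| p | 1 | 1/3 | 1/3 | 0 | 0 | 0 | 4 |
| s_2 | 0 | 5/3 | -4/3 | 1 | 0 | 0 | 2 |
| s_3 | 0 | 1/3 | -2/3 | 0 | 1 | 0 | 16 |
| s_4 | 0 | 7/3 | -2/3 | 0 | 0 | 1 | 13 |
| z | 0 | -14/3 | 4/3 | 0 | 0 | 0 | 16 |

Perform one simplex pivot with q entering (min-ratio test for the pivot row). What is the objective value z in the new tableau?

108/5

Ratio test on column q — row 1: 4/(1/3) = 12; row 2: 2/(5/3) = 6/5; row 3: 16/(1/3) = 48; row 4: 13/(7/3) = 39/7. Minimum is 6/5 at row 2 (s_2 leaves); pivot element 5/3.
Pivot on row 2; the z-row RHS becomes 16 − (-14/3)·(6/5) = 108/5.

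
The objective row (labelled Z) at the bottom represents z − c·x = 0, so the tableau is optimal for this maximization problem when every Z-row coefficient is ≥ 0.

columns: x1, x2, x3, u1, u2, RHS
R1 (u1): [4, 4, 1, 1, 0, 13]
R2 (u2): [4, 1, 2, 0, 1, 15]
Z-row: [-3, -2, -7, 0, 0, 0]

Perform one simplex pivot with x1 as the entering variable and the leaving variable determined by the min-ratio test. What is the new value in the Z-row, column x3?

Ratio test on column x1 — row 1: 13/4 = 13/4; row 2: 15/4 = 15/4. Minimum is 13/4 at row 1 (u1 leaves); pivot element 4.
Divide row 1 by 4; eliminate column x1 from the other rows.
Z-row update in column x3: -7 − (-3)·(1/4) = -25/4.

-25/4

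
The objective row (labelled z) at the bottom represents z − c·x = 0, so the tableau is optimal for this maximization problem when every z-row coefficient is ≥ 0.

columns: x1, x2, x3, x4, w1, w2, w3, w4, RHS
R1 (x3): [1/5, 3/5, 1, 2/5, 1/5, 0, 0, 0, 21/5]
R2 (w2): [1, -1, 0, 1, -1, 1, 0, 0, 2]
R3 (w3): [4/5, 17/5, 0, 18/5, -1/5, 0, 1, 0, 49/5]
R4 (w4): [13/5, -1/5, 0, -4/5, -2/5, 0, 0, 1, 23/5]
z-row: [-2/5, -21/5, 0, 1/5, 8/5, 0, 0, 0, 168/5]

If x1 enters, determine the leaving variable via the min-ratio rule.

Column x1 entries and ratios — x3: (21/5)/(1/5) = 21; w2: 2/1 = 2; w3: (49/5)/(4/5) = 49/4; w4: (23/5)/(13/5) = 23/13.
Smallest ratio is 23/13 in the row of w4, so w4 leaves.

w4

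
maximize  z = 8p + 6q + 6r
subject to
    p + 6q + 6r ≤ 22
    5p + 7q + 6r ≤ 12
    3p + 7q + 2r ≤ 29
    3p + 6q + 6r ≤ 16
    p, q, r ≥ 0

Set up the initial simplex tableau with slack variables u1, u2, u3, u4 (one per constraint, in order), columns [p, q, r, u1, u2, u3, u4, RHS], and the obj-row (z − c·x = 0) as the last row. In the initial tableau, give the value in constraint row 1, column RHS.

The RHS of constraint 1 is b_1 = 22.

22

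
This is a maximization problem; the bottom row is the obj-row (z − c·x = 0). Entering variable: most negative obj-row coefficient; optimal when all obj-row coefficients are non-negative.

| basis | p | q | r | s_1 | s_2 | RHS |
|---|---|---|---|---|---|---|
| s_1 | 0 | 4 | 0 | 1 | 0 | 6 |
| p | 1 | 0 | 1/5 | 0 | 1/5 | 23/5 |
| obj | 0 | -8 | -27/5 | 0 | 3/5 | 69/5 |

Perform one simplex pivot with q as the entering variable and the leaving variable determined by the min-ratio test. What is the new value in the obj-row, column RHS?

Ratio test on column q — row 1: 6/4 = 3/2; row 2: entry 0 ≤ 0. Minimum is 3/2 at row 1 (s_1 leaves); pivot element 4.
Divide row 1 by 4; eliminate column q from the other rows.
obj-row update in column RHS: 69/5 − (-8)·(3/2) = 129/5.

129/5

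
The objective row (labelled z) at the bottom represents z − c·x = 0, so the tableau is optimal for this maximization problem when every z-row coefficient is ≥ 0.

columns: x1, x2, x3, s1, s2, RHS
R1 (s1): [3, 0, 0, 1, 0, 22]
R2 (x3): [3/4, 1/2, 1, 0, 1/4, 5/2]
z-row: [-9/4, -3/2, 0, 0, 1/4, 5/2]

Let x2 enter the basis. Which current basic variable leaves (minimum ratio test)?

x3

Column x2 entries and ratios — s1: 0 ≤ 0, skip; x3: (5/2)/(1/2) = 5.
Smallest ratio is 5 in the row of x3, so x3 leaves.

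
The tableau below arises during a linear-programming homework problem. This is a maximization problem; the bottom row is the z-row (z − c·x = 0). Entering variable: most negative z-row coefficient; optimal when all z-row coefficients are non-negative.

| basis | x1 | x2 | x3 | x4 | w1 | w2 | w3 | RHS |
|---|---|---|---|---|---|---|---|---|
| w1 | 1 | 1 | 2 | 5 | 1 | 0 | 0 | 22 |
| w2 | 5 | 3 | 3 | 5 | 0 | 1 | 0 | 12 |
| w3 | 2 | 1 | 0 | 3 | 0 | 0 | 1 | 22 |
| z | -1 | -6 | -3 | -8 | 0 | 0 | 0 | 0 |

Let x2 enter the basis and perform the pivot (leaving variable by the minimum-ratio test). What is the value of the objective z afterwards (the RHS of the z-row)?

24

Ratio test on column x2 — row 1: 22/1 = 22; row 2: 12/3 = 4; row 3: 22/1 = 22. Minimum is 4 at row 2 (w2 leaves); pivot element 3.
Pivot on row 2; the z-row RHS becomes 0 − (-6)·4 = 24.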